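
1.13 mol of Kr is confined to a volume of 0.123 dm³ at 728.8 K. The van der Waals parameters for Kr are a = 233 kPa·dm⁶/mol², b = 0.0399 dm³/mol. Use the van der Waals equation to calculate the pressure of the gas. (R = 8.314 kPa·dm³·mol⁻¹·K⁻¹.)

P = nRT/(V − nb) − a n²/V²
nRT/(V − nb) = (1.13)(8.314)(728.8)/(0.123 − 1.13×0.0399) = 6846.9/0.077913 = 87879 kPa
a n²/V² = (233)(1.13)²/(0.123)² = 19665 kPa
P = 87879 − 19665 = 68214 kPa

P ≈ 68214 kPa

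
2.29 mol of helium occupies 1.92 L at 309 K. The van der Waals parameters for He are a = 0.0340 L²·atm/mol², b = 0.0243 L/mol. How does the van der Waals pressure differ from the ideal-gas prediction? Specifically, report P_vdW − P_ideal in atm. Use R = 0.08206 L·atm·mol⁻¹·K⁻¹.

Ideal: P_ideal = nRT/V = (2.29)(0.08206)(309)/1.92 = 30.2430 atm
vdW: P = nRT/(V − nb) − a n²/V² = 58.0665/1.86435 − 0.178299/3.68640 = 31.1457 − 0.0483667 = 31.0973 atm
ΔP = 31.0973 − 30.2430 = 0.854 atm

ΔP ≈ 0.854 atm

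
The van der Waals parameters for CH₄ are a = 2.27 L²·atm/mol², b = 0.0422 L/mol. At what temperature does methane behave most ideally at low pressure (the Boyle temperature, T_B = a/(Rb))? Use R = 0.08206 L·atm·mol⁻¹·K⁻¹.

T_B ≈ 655.5 K

For a van der Waals gas the second virial coefficient B₂ = b − a/(RT) vanishes at T_B = a/(Rb).
T_B = 2.27/(0.08206×0.0422) = 2.27/0.0034629 = 655.5 K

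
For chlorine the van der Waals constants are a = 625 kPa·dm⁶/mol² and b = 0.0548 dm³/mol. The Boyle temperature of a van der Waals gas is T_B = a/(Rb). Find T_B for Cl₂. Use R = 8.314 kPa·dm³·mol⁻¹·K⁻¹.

For a van der Waals gas the second virial coefficient B₂ = b − a/(RT) vanishes at T_B = a/(Rb).
T_B = 625/(8.314×0.0548) = 625/0.45561 = 1372 K

T_B ≈ 1372 K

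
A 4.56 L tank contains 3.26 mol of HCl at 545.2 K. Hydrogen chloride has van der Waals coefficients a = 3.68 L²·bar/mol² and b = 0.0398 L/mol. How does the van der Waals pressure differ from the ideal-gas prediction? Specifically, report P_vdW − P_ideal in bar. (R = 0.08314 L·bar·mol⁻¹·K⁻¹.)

ΔP ≈ -0.932 bar

Ideal: P_ideal = nRT/V = (3.26)(0.08314)(545.2)/4.56 = 32.4055 bar
vdW: P = nRT/(V − nb) − a n²/V² = 147.769/4.43025 − 39.1096/20.7936 = 33.3546 − 1.88085 = 31.4738 bar
ΔP = 31.4738 − 32.4055 = -0.932 bar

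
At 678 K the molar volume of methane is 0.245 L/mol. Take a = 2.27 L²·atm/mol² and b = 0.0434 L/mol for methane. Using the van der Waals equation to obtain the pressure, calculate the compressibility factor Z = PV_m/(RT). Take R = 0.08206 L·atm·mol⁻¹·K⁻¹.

Z ≈ 1.049

P = RT/(V_m − b) − a/V_m² = (0.08206)(678)/(0.245 − 0.0434) − 2.27/(0.245)²
  = 55.637/0.20160 − 37.818 = 275.98 − 37.818 = 238.16 atm
Z = PV_m/(RT) = (238.16)(0.245)/((0.08206)(678)) = 58.349/55.637 = 1.049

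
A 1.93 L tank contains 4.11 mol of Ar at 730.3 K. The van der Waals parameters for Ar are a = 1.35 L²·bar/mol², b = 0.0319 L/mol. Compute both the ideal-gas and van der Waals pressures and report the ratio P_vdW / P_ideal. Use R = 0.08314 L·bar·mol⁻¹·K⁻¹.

P_vdW / P_ideal ≈ 1.026

Ideal: P_ideal = nRT/V = (4.11)(0.08314)(730.3)/1.93 = 129.299 bar
vdW: P = nRT/(V − nb) − a n²/V² = 249.547/1.79889 − 22.8043/3.72490 = 138.723 − 6.12212 = 132.601 bar
Ratio = 132.601/129.299 = 1.026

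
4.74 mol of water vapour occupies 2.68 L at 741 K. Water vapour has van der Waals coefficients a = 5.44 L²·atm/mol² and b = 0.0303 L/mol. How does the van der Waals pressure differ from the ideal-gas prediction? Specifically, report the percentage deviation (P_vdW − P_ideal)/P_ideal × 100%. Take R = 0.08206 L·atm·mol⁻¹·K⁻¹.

Ideal: P_ideal = nRT/V = (4.74)(0.08206)(741)/2.68 = 107.546 atm
vdW: P = nRT/(V − nb) − a n²/V² = 288.223/2.53638 − 122.224/7.18240 = 113.636 − 17.0172 = 96.619 atm
% deviation = (96.619 − 107.546)/107.546 × 100% = -10.16%

-10.16 %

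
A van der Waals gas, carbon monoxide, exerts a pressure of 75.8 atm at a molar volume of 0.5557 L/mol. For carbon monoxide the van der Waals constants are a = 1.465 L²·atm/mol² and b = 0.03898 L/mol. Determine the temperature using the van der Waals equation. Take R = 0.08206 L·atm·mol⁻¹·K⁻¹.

T ≈ 507.2 K

T = (P + a/V_m²)(V_m − b)/R
P + a/V_m² = 75.8 + 1.465/(0.5557)² = 80.544 atm
V_m − b = 0.5557 − 0.03898 = 0.51672 L/mol
T = (80.544)(0.51672)/0.08206 = 507.2 K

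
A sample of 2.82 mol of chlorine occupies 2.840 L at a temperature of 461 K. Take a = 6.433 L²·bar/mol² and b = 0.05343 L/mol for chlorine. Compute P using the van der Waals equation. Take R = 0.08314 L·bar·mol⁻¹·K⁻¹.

P ≈ 33.85 bar

P = nRT/(V − nb) − a n²/V²
nRT/(V − nb) = (2.82)(0.08314)(461)/(2.840 − 2.82×0.05343) = 108.08/2.6893 = 40.189 bar
a n²/V² = (6.433)(2.82)²/(2.840)² = 6.3427 bar
P = 40.189 − 6.3427 = 33.85 bar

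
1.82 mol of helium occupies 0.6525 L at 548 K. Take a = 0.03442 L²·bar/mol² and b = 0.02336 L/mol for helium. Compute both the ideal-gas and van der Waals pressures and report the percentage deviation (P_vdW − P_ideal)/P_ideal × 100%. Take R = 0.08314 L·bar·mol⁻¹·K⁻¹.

Ideal: P_ideal = nRT/V = (1.82)(0.08314)(548)/0.6525 = 127.081 bar
vdW: P = nRT/(V − nb) − a n²/V² = 82.9205/0.609985 − 0.114013/0.425756 = 135.939 − 0.267790 = 135.671 bar
% deviation = (135.671 − 127.081)/127.081 × 100% = 6.76%

6.76 %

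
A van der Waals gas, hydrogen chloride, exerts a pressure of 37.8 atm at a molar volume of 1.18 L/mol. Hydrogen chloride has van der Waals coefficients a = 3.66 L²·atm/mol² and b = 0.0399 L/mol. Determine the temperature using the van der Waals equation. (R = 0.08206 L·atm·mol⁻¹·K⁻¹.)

T = (P + a/V_m²)(V_m − b)/R
P + a/V_m² = 37.8 + 3.66/(1.18)² = 40.429 atm
V_m − b = 1.18 − 0.0399 = 1.1401 L/mol
T = (40.429)(1.1401)/0.08206 = 561.7 K

T ≈ 561.7 K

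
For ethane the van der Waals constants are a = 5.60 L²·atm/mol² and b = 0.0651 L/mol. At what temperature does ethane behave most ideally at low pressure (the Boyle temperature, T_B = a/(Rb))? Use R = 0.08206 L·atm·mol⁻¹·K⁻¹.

For a van der Waals gas the second virial coefficient B₂ = b − a/(RT) vanishes at T_B = a/(Rb).
T_B = 5.60/(0.08206×0.0651) = 5.60/0.0053421 = 1048 K

T_B ≈ 1048 K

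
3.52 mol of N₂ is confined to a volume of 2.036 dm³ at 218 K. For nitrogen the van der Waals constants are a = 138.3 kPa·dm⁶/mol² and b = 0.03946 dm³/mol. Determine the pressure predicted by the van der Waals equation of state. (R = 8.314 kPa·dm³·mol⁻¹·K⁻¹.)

P ≈ 2950 kPa

P = nRT/(V − nb) − a n²/V²
nRT/(V − nb) = (3.52)(8.314)(218)/(2.036 − 3.52×0.03946) = 6379.8/1.8971 = 3362.9 kPa
a n²/V² = (138.3)(3.52)²/(2.036)² = 413.38 kPa
P = 3362.9 − 413.38 = 2950 kPa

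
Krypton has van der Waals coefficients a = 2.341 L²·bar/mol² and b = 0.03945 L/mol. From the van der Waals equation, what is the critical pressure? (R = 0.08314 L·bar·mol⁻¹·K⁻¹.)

P_c ≈ 55.71 bar

For a van der Waals gas, P_c = a/(27b²).
P_c = 2.341/(27×(0.03945)²) = 2.341/0.042020 = 55.71 bar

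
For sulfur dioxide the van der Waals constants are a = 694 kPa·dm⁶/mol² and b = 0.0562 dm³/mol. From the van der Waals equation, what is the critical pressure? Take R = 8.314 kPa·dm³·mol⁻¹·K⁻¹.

For a van der Waals gas, P_c = a/(27b²).
P_c = 694/(27×(0.0562)²) = 694/0.085278 = 8138 kPa

P_c ≈ 8138 kPa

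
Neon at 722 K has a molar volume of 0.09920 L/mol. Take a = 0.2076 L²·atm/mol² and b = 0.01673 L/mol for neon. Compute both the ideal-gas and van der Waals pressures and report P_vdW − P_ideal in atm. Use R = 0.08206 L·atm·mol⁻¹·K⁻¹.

Ideal: P_ideal = RT/V_m = (0.08206)(722)/0.09920 = 597.251 atm
vdW: P = RT/(V_m − b) − a/V_m² = 59.2473/0.0824700 − 0.2076/0.00984064 = 718.410 − 21.0962 = 697.314 atm
ΔP = 697.314 − 597.251 = 100.1 atm

ΔP ≈ 100.1 atm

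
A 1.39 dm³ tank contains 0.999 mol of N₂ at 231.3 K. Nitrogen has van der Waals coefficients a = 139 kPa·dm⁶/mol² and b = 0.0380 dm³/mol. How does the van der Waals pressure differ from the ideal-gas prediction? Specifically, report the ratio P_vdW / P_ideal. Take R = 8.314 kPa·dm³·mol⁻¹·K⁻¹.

P_vdW / P_ideal ≈ 0.9761

Ideal: P_ideal = nRT/V = (0.999)(8.314)(231.3)/1.39 = 1382.09 kPa
vdW: P = nRT/(V − nb) − a n²/V² = 1921.11/1.35204 − 138.722/1.93210 = 1420.90 − 71.7986 = 1349.10 kPa
Ratio = 1349.10/1382.09 = 0.9761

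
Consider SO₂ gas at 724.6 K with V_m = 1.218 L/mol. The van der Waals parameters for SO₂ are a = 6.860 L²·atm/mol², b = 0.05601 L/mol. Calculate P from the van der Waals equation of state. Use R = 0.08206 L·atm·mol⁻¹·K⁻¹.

P ≈ 46.55 atm

P = RT/(V_m − b) − a/V_m²
RT/(V_m − b) = (0.08206)(724.6)/(1.218 − 0.05601) = 59.461/1.1620 = 51.171 atm
a/V_m² = 6.860/(1.218)² = 4.6241 atm
P = 51.171 − 4.6241 = 46.55 atm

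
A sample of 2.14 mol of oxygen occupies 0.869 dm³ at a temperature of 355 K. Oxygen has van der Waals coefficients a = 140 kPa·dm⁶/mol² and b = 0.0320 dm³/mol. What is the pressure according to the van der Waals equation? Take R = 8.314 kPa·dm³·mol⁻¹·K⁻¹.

P = nRT/(V − nb) − a n²/V²
nRT/(V − nb) = (2.14)(8.314)(355)/(0.869 − 2.14×0.0320) = 6316.1/0.80052 = 7890.0 kPa
a n²/V² = (140)(2.14)²/(0.869)² = 849.02 kPa
P = 7890.0 − 849.02 = 7041 kPa

P ≈ 7041 kPa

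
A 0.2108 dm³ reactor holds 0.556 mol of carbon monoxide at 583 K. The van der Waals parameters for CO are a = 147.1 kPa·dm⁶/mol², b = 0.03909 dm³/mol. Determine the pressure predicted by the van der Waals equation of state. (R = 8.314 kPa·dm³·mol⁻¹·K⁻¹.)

P = nRT/(V − nb) − a n²/V²
nRT/(V − nb) = (0.556)(8.314)(583)/(0.2108 − 0.556×0.03909) = 2695.0/0.18907 = 14254 kPa
a n²/V² = (147.1)(0.556)²/(0.2108)² = 1023.3 kPa
P = 14254 − 1023.3 = 13231 kPa

P ≈ 13231 kPa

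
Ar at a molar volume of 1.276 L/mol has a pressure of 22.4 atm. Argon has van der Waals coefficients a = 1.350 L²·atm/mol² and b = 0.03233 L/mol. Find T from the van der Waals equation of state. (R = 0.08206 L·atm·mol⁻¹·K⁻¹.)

T ≈ 352.1 K

T = (P + a/V_m²)(V_m − b)/R
P + a/V_m² = 22.4 + 1.350/(1.276)² = 23.229 atm
V_m − b = 1.276 − 0.03233 = 1.2437 L/mol
T = (23.229)(1.2437)/0.08206 = 352.1 K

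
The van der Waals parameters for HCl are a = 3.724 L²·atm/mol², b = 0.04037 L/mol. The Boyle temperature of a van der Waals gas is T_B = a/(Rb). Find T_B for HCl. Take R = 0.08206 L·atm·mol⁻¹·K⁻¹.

For a van der Waals gas the second virial coefficient B₂ = b − a/(RT) vanishes at T_B = a/(Rb).
T_B = 3.724/(0.08206×0.04037) = 3.724/0.0033128 = 1124 K

T_B ≈ 1124 K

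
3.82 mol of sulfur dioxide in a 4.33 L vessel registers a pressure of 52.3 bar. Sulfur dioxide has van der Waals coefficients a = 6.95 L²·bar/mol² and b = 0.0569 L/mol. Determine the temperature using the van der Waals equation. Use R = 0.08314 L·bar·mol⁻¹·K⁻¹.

T = (P + a n²/V²)(V − nb)/(nR)
P + a n²/V² = 52.3 + (6.95)(3.82)²/(4.33)² = 57.709 bar
V − nb = 4.33 − (3.82)(0.0569) = 4.1126 L
T = (57.709)(4.1126)/((3.82)(0.08314)) = 747.3 K

T ≈ 747.3 K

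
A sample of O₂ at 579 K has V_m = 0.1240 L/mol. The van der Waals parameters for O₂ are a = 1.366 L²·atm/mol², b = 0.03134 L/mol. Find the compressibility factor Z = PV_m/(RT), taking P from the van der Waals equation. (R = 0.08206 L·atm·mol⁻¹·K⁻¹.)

P = RT/(V_m − b) − a/V_m² = (0.08206)(579)/(0.1240 − 0.03134) − 1.366/(0.1240)²
  = 47.513/0.092660 − 88.840 = 512.77 − 88.840 = 423.93 atm
Z = PV_m/(RT) = (423.93)(0.1240)/((0.08206)(579)) = 52.567/47.513 = 1.106

Z ≈ 1.106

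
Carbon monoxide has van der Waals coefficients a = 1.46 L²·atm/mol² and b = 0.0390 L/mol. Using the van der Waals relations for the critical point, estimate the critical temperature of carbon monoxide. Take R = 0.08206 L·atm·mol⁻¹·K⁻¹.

For a van der Waals gas, T_c = 8a/(27Rb).
T_c = 8×1.46/(27×0.08206×0.0390) = 11.680/0.086409 = 135.2 K

T_c ≈ 135.2 K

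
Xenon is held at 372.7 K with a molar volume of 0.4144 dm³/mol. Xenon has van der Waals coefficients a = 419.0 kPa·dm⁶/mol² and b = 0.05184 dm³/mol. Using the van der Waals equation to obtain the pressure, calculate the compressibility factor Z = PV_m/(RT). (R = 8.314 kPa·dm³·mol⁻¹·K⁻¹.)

Z ≈ 0.8167

P = RT/(V_m − b) − a/V_m² = (8.314)(372.7)/(0.4144 − 0.05184) − 419.0/(0.4144)²
  = 3098.6/0.36256 − 2439.9 = 8546.4 − 2439.9 = 6106.5 kPa
Z = PV_m/(RT) = (6106.5)(0.4144)/((8.314)(372.7)) = 2530.5/3098.6 = 0.8167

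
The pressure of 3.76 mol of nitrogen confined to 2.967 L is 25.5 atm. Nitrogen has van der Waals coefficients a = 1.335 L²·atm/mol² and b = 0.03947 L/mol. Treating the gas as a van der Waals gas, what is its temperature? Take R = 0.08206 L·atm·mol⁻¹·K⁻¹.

T ≈ 252.5 K

T = (P + a n²/V²)(V − nb)/(nR)
P + a n²/V² = 25.5 + (1.335)(3.76)²/(2.967)² = 27.644 atm
V − nb = 2.967 − (3.76)(0.03947) = 2.8186 L
T = (27.644)(2.8186)/((3.76)(0.08206)) = 252.5 K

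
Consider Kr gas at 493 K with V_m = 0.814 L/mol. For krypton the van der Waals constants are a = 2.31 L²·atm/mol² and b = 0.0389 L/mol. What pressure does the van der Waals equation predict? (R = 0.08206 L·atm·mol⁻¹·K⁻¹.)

P = RT/(V_m − b) − a/V_m²
RT/(V_m − b) = (0.08206)(493)/(0.814 − 0.0389) = 40.456/0.77510 = 52.195 atm
a/V_m² = 2.31/(0.814)² = 3.4863 atm
P = 52.195 − 3.4863 = 48.71 atm

P ≈ 48.71 atm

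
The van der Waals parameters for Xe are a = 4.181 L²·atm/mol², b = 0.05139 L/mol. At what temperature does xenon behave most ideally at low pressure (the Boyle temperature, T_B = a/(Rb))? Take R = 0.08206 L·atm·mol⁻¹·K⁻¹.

T_B ≈ 991.4 K

For a van der Waals gas the second virial coefficient B₂ = b − a/(RT) vanishes at T_B = a/(Rb).
T_B = 4.181/(0.08206×0.05139) = 4.181/0.0042171 = 991.4 K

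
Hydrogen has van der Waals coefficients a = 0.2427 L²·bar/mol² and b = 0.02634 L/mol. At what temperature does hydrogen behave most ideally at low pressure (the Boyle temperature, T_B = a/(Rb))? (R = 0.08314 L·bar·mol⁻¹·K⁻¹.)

T_B ≈ 110.8 K

For a van der Waals gas the second virial coefficient B₂ = b − a/(RT) vanishes at T_B = a/(Rb).
T_B = 0.2427/(0.08314×0.02634) = 0.2427/0.0021899 = 110.8 K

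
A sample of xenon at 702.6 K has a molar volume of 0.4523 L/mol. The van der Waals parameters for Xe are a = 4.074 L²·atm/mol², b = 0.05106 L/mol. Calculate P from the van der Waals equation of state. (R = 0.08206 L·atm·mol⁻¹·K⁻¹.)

P ≈ 123.8 atm

P = RT/(V_m − b) − a/V_m²
RT/(V_m − b) = (0.08206)(702.6)/(0.4523 − 0.05106) = 57.655/0.40124 = 143.69 atm
a/V_m² = 4.074/(0.4523)² = 19.914 atm
P = 143.69 − 19.914 = 123.8 atm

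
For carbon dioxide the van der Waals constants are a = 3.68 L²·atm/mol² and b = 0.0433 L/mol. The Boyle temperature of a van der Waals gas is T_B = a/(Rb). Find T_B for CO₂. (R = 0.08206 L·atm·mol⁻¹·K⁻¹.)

For a van der Waals gas the second virial coefficient B₂ = b − a/(RT) vanishes at T_B = a/(Rb).
T_B = 3.68/(0.08206×0.0433) = 3.68/0.0035532 = 1036 K

T_B ≈ 1036 K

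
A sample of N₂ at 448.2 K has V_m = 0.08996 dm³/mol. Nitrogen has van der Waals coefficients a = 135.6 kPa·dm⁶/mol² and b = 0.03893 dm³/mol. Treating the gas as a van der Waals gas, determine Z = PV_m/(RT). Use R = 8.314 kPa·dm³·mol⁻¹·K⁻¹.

Z ≈ 1.358

P = RT/(V_m − b) − a/V_m² = (8.314)(448.2)/(0.08996 − 0.03893) − 135.6/(0.08996)²
  = 3726.3/0.051030 − 16756 = 73022 − 16756 = 56266 kPa
Z = PV_m/(RT) = (56266)(0.08996)/((8.314)(448.2)) = 5061.7/3726.3 = 1.358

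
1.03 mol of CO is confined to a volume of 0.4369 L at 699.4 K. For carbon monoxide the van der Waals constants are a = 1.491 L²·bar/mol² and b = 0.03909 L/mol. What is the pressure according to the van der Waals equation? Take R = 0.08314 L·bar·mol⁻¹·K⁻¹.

P = nRT/(V − nb) − a n²/V²
nRT/(V − nb) = (1.03)(0.08314)(699.4)/(0.4369 − 1.03×0.03909) = 59.893/0.39664 = 151.00 bar
a n²/V² = (1.491)(1.03)²/(0.4369)² = 8.2868 bar
P = 151.00 − 8.2868 = 142.7 bar

P ≈ 142.7 bar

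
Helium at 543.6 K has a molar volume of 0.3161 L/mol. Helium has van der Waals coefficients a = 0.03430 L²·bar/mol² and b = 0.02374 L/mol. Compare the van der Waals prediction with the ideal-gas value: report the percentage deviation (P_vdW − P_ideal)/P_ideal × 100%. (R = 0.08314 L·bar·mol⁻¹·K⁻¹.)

7.88 %

Ideal: P_ideal = RT/V_m = (0.08314)(543.6)/0.3161 = 142.977 bar
vdW: P = RT/(V_m − b) − a/V_m² = 45.1949/0.292360 − 0.03430/0.0999192 = 154.586 − 0.343277 = 154.243 bar
% deviation = (154.243 − 142.977)/142.977 × 100% = 7.88%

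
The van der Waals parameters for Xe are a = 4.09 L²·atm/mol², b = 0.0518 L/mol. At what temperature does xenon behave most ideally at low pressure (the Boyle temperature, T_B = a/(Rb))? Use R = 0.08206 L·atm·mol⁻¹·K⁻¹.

For a van der Waals gas the second virial coefficient B₂ = b − a/(RT) vanishes at T_B = a/(Rb).
T_B = 4.09/(0.08206×0.0518) = 4.09/0.0042507 = 962.2 K

T_B ≈ 962.2 K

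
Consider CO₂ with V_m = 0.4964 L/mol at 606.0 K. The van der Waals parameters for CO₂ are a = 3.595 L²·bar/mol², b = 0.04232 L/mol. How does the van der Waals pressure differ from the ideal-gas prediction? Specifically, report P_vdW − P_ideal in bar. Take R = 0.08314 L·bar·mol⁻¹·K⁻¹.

ΔP ≈ -5.13 bar

Ideal: P_ideal = RT/V_m = (0.08314)(606.0)/0.4964 = 101.496 bar
vdW: P = RT/(V_m − b) − a/V_m² = 50.3828/0.454080 − 3.595/0.246413 = 110.956 − 14.5893 = 96.367 bar
ΔP = 96.367 − 101.496 = -5.13 bar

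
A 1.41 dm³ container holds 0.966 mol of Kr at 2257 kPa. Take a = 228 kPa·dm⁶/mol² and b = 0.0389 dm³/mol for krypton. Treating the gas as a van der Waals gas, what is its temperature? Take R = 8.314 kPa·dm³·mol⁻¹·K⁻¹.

T = (P + a n²/V²)(V − nb)/(nR)
P + a n²/V² = 2257 + (228)(0.966)²/(1.41)² = 2364.0 kPa
V − nb = 1.41 − (0.966)(0.0389) = 1.3724 dm³
T = (2364.0)(1.3724)/((0.966)(8.314)) = 404.0 K

T ≈ 404.0 K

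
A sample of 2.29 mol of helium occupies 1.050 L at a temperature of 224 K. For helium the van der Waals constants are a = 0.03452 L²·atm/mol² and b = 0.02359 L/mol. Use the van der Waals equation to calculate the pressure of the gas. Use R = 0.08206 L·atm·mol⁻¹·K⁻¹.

P ≈ 42.10 atm

P = nRT/(V − nb) − a n²/V²
nRT/(V − nb) = (2.29)(0.08206)(224)/(1.050 − 2.29×0.02359) = 42.093/0.99598 = 42.263 atm
a n²/V² = (0.03452)(2.29)²/(1.050)² = 0.16420 atm
P = 42.263 − 0.16420 = 42.10 atm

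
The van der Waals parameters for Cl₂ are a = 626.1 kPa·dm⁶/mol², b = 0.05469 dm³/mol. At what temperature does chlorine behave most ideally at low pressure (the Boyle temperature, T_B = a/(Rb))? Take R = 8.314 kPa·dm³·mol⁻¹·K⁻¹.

T_B ≈ 1377 K

For a van der Waals gas the second virial coefficient B₂ = b − a/(RT) vanishes at T_B = a/(Rb).
T_B = 626.1/(8.314×0.05469) = 626.1/0.45469 = 1377 K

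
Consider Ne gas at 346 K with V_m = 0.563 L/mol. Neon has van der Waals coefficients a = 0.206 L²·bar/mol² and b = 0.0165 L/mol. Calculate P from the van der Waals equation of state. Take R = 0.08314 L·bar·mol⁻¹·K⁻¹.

P ≈ 51.99 bar

P = RT/(V_m − b) − a/V_m²
RT/(V_m − b) = (0.08314)(346)/(0.563 − 0.0165) = 28.766/0.54650 = 52.637 bar
a/V_m² = 0.206/(0.563)² = 0.64991 bar
P = 52.637 − 0.64991 = 51.99 bar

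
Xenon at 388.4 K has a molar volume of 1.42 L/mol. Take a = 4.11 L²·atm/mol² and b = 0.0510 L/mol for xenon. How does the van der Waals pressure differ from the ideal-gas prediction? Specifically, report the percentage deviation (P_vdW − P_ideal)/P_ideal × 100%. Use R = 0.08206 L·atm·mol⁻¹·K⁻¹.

-5.36 %

Ideal: P_ideal = RT/V_m = (0.08206)(388.4)/1.42 = 22.4451 atm
vdW: P = RT/(V_m − b) − a/V_m² = 31.8721/1.36900 − 4.11/2.01640 = 23.2813 − 2.03829 = 21.2430 atm
% deviation = (21.2430 − 22.4451)/22.4451 × 100% = -5.36%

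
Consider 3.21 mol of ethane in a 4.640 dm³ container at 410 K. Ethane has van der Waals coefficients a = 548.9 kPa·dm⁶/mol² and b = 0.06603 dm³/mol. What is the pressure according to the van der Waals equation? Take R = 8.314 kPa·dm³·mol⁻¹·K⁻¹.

P = nRT/(V − nb) − a n²/V²
nRT/(V − nb) = (3.21)(8.314)(410)/(4.640 − 3.21×0.06603) = 10942/4.4280 = 2471.1 kPa
a n²/V² = (548.9)(3.21)²/(4.640)² = 262.70 kPa
P = 2471.1 − 262.70 = 2208 kPa

P ≈ 2208 kPa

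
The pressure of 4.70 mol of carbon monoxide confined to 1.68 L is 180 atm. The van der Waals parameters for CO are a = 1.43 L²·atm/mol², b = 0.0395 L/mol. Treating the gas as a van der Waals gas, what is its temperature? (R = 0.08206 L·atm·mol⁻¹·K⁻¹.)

T = (P + a n²/V²)(V − nb)/(nR)
P + a n²/V² = 180 + (1.43)(4.70)²/(1.68)² = 191.19 atm
V − nb = 1.68 − (4.70)(0.0395) = 1.4944 L
T = (191.19)(1.4944)/((4.70)(0.08206)) = 740.8 K

T ≈ 740.8 K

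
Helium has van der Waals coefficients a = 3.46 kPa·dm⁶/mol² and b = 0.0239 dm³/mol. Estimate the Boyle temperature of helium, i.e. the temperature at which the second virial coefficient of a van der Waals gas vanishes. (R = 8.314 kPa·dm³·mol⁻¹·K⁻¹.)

For a van der Waals gas the second virial coefficient B₂ = b − a/(RT) vanishes at T_B = a/(Rb).
T_B = 3.46/(8.314×0.0239) = 3.46/0.19870 = 17.41 K

T_B ≈ 17.41 K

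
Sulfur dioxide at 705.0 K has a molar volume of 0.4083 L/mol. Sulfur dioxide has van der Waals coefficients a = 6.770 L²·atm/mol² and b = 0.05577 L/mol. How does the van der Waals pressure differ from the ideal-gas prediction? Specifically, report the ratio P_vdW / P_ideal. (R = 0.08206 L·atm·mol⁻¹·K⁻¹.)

P_vdW / P_ideal ≈ 0.8716

Ideal: P_ideal = RT/V_m = (0.08206)(705.0)/0.4083 = 141.691 atm
vdW: P = RT/(V_m − b) − a/V_m² = 57.8523/0.352530 − 6.770/0.166709 = 164.106 − 40.6097 = 123.496 atm
Ratio = 123.496/141.691 = 0.8716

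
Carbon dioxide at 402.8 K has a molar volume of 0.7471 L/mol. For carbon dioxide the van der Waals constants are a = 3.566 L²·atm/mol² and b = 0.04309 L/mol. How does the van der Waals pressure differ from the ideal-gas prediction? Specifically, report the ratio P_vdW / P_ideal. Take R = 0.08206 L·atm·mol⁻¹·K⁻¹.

Ideal: P_ideal = RT/V_m = (0.08206)(402.8)/0.7471 = 44.2428 atm
vdW: P = RT/(V_m − b) − a/V_m² = 33.0538/0.704010 − 3.566/0.558158 = 46.9508 − 6.38887 = 40.5619 atm
Ratio = 40.5619/44.2428 = 0.9168

P_vdW / P_ideal ≈ 0.9168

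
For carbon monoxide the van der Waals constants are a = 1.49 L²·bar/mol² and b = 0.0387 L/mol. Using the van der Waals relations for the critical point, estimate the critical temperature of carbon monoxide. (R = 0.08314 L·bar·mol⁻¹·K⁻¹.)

For a van der Waals gas, T_c = 8a/(27Rb).
T_c = 8×1.49/(27×0.08314×0.0387) = 11.920/0.086873 = 137.2 K

T_c ≈ 137.2 K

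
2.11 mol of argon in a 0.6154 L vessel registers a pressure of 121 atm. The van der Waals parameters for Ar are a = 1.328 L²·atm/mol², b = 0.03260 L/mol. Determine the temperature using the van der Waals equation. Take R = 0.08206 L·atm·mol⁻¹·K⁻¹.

T ≈ 431.3 K

T = (P + a n²/V²)(V − nb)/(nR)
P + a n²/V² = 121 + (1.328)(2.11)²/(0.6154)² = 136.61 atm
V − nb = 0.6154 − (2.11)(0.03260) = 0.54661 L
T = (136.61)(0.54661)/((2.11)(0.08206)) = 431.3 K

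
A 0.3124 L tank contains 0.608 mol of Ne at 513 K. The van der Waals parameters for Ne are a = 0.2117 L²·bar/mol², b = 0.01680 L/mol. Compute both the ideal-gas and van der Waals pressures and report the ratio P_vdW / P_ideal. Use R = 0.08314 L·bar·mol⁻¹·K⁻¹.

Ideal: P_ideal = nRT/V = (0.608)(0.08314)(513)/0.3124 = 83.0080 bar
vdW: P = nRT/(V − nb) − a n²/V² = 25.9317/0.302186 − 0.0782579/0.0975938 = 85.8137 − 0.801874 = 85.0118 bar
Ratio = 85.0118/83.0080 = 1.024

P_vdW / P_ideal ≈ 1.024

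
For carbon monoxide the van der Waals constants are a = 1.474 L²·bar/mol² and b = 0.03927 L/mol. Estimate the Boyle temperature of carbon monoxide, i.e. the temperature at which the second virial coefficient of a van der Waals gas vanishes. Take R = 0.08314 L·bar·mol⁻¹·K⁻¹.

T_B ≈ 451.5 K

For a van der Waals gas the second virial coefficient B₂ = b − a/(RT) vanishes at T_B = a/(Rb).
T_B = 1.474/(0.08314×0.03927) = 1.474/0.0032649 = 451.5 K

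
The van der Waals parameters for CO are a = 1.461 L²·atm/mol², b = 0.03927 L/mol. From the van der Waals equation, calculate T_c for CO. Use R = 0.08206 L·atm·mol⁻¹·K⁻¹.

For a van der Waals gas, T_c = 8a/(27Rb).
T_c = 8×1.461/(27×0.08206×0.03927) = 11.688/0.087007 = 134.3 K

T_c ≈ 134.3 K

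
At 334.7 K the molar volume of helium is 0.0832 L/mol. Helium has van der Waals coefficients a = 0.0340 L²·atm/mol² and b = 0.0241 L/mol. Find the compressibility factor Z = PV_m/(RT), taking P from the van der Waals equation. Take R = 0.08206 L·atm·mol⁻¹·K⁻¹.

P = RT/(V_m − b) − a/V_m² = (0.08206)(334.7)/(0.0832 − 0.0241) − 0.0340/(0.0832)²
  = 27.465/0.059100 − 4.9117 = 464.72 − 4.9117 = 459.81 atm
Z = PV_m/(RT) = (459.81)(0.0832)/((0.08206)(334.7)) = 38.256/27.465 = 1.393

Z ≈ 1.393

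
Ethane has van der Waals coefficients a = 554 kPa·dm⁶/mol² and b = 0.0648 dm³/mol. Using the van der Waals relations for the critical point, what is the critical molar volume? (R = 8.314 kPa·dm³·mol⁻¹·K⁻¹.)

V_m,c ≈ 0.1944 dm³/mol

For a van der Waals gas, V_m,c = 3b.
V_m,c = 3×0.0648 = 0.1944 dm³/mol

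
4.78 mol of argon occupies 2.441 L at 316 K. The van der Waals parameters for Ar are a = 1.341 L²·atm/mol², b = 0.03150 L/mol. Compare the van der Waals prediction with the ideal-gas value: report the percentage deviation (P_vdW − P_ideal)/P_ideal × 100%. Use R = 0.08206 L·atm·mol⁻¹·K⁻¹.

-3.55 %

Ideal: P_ideal = nRT/V = (4.78)(0.08206)(316)/2.441 = 50.7784 atm
vdW: P = nRT/(V − nb) − a n²/V² = 123.950/2.29043 − 30.6397/5.95848 = 54.1165 − 5.14220 = 48.9743 atm
% deviation = (48.9743 − 50.7784)/50.7784 × 100% = -3.55%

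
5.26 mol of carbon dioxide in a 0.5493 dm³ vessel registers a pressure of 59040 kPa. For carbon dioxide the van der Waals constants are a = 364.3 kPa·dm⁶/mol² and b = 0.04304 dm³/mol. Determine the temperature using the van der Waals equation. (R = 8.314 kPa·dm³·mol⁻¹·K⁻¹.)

T ≈ 682.6 K

T = (P + a n²/V²)(V − nb)/(nR)
P + a n²/V² = 59040 + (364.3)(5.26)²/(0.5493)² = 92445 kPa
V − nb = 0.5493 − (5.26)(0.04304) = 0.32291 dm³
T = (92445)(0.32291)/((5.26)(8.314)) = 682.6 K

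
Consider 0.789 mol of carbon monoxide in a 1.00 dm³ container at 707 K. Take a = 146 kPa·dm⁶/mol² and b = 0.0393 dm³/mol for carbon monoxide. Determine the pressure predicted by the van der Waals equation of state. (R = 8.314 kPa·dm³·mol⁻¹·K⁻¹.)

P ≈ 4695 kPa

P = nRT/(V − nb) − a n²/V²
nRT/(V − nb) = (0.789)(8.314)(707)/(1.00 − 0.789×0.0393) = 4637.7/0.96899 = 4786.1 kPa
a n²/V² = (146)(0.789)²/(1.00)² = 90.888 kPa
P = 4786.1 − 90.888 = 4695 kPa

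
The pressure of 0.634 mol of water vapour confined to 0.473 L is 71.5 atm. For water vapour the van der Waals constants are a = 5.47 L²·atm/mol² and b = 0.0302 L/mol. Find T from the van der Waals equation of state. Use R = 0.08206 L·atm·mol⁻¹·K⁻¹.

T = (P + a n²/V²)(V − nb)/(nR)
P + a n²/V² = 71.5 + (5.47)(0.634)²/(0.473)² = 81.328 atm
V − nb = 0.473 − (0.634)(0.0302) = 0.45385 L
T = (81.328)(0.45385)/((0.634)(0.08206)) = 709.5 K

T ≈ 709.5 K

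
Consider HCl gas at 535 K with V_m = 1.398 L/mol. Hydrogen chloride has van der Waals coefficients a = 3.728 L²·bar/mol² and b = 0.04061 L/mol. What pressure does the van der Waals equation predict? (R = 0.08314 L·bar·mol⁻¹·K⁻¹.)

P = RT/(V_m − b) − a/V_m²
RT/(V_m − b) = (0.08314)(535)/(1.398 − 0.04061) = 44.480/1.3574 = 32.769 bar
a/V_m² = 3.728/(1.398)² = 1.9075 bar
P = 32.769 − 1.9075 = 30.86 bar

P ≈ 30.86 bar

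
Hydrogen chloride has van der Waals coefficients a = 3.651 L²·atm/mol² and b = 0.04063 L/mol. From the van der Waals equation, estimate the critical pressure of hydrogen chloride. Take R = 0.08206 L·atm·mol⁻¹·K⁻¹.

P_c ≈ 81.91 atm

For a van der Waals gas, P_c = a/(27b²).
P_c = 3.651/(27×(0.04063)²) = 3.651/0.044572 = 81.91 atm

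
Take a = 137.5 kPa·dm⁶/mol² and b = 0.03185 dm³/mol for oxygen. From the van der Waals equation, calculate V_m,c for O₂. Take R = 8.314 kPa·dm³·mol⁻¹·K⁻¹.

V_m,c ≈ 0.09555 dm³/mol

For a van der Waals gas, V_m,c = 3b.
V_m,c = 3×0.03185 = 0.09555 dm³/mol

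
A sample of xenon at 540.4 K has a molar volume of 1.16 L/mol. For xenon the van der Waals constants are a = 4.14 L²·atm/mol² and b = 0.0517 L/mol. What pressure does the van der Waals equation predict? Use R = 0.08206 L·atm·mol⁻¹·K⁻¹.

P = RT/(V_m − b) − a/V_m²
RT/(V_m − b) = (0.08206)(540.4)/(1.16 − 0.0517) = 44.345/1.1083 = 40.012 atm
a/V_m² = 4.14/(1.16)² = 3.0767 atm
P = 40.012 − 3.0767 = 36.94 atm

P ≈ 36.94 atm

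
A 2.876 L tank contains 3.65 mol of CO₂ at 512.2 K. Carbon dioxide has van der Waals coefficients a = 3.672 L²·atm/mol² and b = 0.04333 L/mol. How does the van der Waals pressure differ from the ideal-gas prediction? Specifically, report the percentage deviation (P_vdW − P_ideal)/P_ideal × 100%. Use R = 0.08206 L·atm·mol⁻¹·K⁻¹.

Ideal: P_ideal = nRT/V = (3.65)(0.08206)(512.2)/2.876 = 53.3427 atm
vdW: P = nRT/(V − nb) − a n²/V² = 153.414/2.71785 − 48.9202/8.27138 = 56.4468 − 5.91439 = 50.5324 atm
% deviation = (50.5324 − 53.3427)/53.3427 × 100% = -5.27%

-5.27 %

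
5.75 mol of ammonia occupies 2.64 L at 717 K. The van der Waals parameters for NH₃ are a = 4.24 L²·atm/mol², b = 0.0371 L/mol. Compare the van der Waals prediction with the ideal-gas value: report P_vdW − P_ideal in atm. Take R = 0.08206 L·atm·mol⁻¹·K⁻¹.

Ideal: P_ideal = nRT/V = (5.75)(0.08206)(717)/2.64 = 128.149 atm
vdW: P = nRT/(V − nb) − a n²/V² = 338.313/2.42668 − 140.185/6.96960 = 139.414 − 20.1138 = 119.300 atm
ΔP = 119.300 − 128.149 = -8.85 atm

ΔP ≈ -8.85 atm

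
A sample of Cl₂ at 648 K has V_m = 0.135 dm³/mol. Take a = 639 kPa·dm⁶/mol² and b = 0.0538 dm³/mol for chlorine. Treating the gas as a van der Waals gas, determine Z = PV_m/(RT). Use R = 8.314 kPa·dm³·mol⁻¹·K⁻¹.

P = RT/(V_m − b) − a/V_m² = (8.314)(648)/(0.135 − 0.0538) − 639/(0.135)²
  = 5387.5/0.081200 − 35062 = 66349 − 35062 = 31287 kPa
Z = PV_m/(RT) = (31287)(0.135)/((8.314)(648)) = 4223.7/5387.5 = 0.7840

Z ≈ 0.7840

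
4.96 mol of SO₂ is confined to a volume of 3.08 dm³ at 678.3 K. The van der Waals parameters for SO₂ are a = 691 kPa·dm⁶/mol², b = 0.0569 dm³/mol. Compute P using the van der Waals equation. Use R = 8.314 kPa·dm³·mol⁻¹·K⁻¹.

P = nRT/(V − nb) − a n²/V²
nRT/(V − nb) = (4.96)(8.314)(678.3)/(3.08 − 4.96×0.0569) = 27971/2.7978 = 9997.5 kPa
a n²/V² = (691)(4.96)²/(3.08)² = 1792.0 kPa
P = 9997.5 − 1792.0 = 8206 kPa

P ≈ 8206 kPa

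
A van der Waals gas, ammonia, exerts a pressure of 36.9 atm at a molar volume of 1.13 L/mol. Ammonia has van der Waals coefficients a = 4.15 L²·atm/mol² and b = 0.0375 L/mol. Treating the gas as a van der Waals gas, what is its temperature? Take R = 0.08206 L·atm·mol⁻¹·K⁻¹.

T ≈ 534.5 K

T = (P + a/V_m²)(V_m − b)/R
P + a/V_m² = 36.9 + 4.15/(1.13)² = 40.150 atm
V_m − b = 1.13 − 0.0375 = 1.0925 L/mol
T = (40.150)(1.0925)/0.08206 = 534.5 K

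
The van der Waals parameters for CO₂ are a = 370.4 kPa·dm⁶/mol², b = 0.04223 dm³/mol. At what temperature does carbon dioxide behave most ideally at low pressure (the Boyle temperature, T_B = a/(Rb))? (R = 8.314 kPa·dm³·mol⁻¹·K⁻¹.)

For a van der Waals gas the second virial coefficient B₂ = b − a/(RT) vanishes at T_B = a/(Rb).
T_B = 370.4/(8.314×0.04223) = 370.4/0.35110 = 1055 K

T_B ≈ 1055 K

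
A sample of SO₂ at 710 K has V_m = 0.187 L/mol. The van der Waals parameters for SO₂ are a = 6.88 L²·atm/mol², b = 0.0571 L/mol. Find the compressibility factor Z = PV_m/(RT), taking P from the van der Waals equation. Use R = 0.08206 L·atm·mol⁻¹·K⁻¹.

P = RT/(V_m − b) − a/V_m² = (0.08206)(710)/(0.187 − 0.0571) − 6.88/(0.187)²
  = 58.263/0.12990 − 196.75 = 448.52 − 196.75 = 251.77 atm
Z = PV_m/(RT) = (251.77)(0.187)/((0.08206)(710)) = 47.081/58.263 = 0.8081

Z ≈ 0.8081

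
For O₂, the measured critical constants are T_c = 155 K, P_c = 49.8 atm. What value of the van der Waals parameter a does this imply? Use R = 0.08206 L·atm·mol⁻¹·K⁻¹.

a ≈ 1.371 L²·atm/mol²

From T_c = 8a/(27Rb) and P_c = a/(27b²): a = 27 R² T_c²/(64 P_c).
a = 27×(0.08206)²×(155)²/(64×49.8) = 4368.1/3187.2 = 1.371 L²·atm/mol²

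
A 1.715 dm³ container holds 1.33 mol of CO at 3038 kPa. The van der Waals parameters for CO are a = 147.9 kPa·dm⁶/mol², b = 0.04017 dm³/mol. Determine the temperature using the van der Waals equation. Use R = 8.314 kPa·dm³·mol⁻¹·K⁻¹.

T ≈ 469.9 K

T = (P + a n²/V²)(V − nb)/(nR)
P + a n²/V² = 3038 + (147.9)(1.33)²/(1.715)² = 3126.9 kPa
V − nb = 1.715 − (1.33)(0.04017) = 1.6616 dm³
T = (3126.9)(1.6616)/((1.33)(8.314)) = 469.9 K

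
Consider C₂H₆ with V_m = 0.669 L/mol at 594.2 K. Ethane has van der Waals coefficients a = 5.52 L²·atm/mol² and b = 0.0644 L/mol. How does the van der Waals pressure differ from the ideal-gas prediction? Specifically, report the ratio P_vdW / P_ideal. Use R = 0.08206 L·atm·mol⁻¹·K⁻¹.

Ideal: P_ideal = RT/V_m = (0.08206)(594.2)/0.669 = 72.8850 atm
vdW: P = RT/(V_m − b) − a/V_m² = 48.7601/0.604600 − 5.52/0.447561 = 80.6485 − 12.3335 = 68.3150 atm
Ratio = 68.3150/72.8850 = 0.9373

P_vdW / P_ideal ≈ 0.9373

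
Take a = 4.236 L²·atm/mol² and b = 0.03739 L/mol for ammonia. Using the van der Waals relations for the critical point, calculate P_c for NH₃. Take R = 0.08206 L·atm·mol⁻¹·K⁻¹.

P_c ≈ 112.2 atm

For a van der Waals gas, P_c = a/(27b²).
P_c = 4.236/(27×(0.03739)²) = 4.236/0.037746 = 112.2 atm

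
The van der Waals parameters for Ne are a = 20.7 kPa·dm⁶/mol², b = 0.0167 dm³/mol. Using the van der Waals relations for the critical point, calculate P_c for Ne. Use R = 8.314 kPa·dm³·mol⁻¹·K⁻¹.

P_c ≈ 2749 kPa

For a van der Waals gas, P_c = a/(27b²).
P_c = 20.7/(27×(0.0167)²) = 20.7/0.0075300 = 2749 kPa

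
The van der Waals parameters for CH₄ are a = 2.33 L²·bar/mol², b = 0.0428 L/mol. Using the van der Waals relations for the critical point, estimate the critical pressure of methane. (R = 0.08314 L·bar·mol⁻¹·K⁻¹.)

P_c ≈ 47.11 bar

For a van der Waals gas, P_c = a/(27b²).
P_c = 2.33/(27×(0.0428)²) = 2.33/0.049460 = 47.11 bar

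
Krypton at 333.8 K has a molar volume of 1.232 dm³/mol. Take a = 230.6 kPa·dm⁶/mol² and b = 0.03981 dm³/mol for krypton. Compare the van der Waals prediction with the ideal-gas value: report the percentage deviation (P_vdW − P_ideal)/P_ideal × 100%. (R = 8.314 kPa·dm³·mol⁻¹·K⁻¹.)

Ideal: P_ideal = RT/V_m = (8.314)(333.8)/1.232 = 2252.61 kPa
vdW: P = RT/(V_m − b) − a/V_m² = 2775.21/1.19219 − 230.6/1.51782 = 2327.83 − 151.928 = 2175.90 kPa
% deviation = (2175.90 − 2252.61)/2252.61 × 100% = -3.41%

-3.41 %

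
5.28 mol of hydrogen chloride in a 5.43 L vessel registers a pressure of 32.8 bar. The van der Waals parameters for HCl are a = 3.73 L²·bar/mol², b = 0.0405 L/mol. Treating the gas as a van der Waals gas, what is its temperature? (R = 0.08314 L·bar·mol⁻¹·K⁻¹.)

T ≈ 431.7 K

T = (P + a n²/V²)(V − nb)/(nR)
P + a n²/V² = 32.8 + (3.73)(5.28)²/(5.43)² = 36.327 bar
V − nb = 5.43 − (5.28)(0.0405) = 5.2162 L
T = (36.327)(5.2162)/((5.28)(0.08314)) = 431.7 K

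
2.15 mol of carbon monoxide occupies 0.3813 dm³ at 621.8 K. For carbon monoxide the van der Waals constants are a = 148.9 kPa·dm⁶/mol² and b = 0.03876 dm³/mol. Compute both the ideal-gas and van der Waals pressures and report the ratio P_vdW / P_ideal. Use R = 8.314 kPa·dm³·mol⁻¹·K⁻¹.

P_vdW / P_ideal ≈ 1.117

Ideal: P_ideal = nRT/V = (2.15)(8.314)(621.8)/0.3813 = 29149.6 kPa
vdW: P = nRT/(V − nb) − a n²/V² = 11114.7/0.297966 − 688.290/0.145390 = 37301.9 − 4734.09 = 32567.8 kPa
Ratio = 32567.8/29149.6 = 1.117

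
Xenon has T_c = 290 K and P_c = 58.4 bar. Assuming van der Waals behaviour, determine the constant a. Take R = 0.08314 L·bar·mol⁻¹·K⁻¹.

From T_c = 8a/(27Rb) and P_c = a/(27b²): a = 27 R² T_c²/(64 P_c).
a = 27×(0.08314)²×(290)²/(64×58.4) = 15696/3737.6 = 4.199 L²·bar/mol²

a ≈ 4.199 L²·bar/mol²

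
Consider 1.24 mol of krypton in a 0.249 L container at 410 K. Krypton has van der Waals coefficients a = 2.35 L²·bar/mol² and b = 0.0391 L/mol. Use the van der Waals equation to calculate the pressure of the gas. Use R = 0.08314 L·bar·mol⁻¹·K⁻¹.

P = nRT/(V − nb) − a n²/V²
nRT/(V − nb) = (1.24)(0.08314)(410)/(0.249 − 1.24×0.0391) = 42.268/0.20052 = 210.79 bar
a n²/V² = (2.35)(1.24)²/(0.249)² = 58.279 bar
P = 210.79 − 58.279 = 152.5 bar

P ≈ 152.5 bar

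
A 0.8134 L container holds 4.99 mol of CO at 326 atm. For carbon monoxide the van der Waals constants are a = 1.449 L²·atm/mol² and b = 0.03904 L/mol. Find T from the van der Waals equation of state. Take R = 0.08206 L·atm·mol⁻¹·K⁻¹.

T = (P + a n²/V²)(V − nb)/(nR)
P + a n²/V² = 326 + (1.449)(4.99)²/(0.8134)² = 380.53 atm
V − nb = 0.8134 − (4.99)(0.03904) = 0.61859 L
T = (380.53)(0.61859)/((4.99)(0.08206)) = 574.9 K

T ≈ 574.9 K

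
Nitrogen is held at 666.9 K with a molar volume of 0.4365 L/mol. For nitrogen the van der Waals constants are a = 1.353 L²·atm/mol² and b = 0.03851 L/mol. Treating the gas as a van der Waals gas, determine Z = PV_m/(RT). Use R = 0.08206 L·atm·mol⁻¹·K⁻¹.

P = RT/(V_m − b) − a/V_m² = (0.08206)(666.9)/(0.4365 − 0.03851) − 1.353/(0.4365)²
  = 54.726/0.39799 − 7.1012 = 137.51 − 7.1012 = 130.41 atm
Z = PV_m/(RT) = (130.41)(0.4365)/((0.08206)(666.9)) = 56.924/54.726 = 1.040

Z ≈ 1.040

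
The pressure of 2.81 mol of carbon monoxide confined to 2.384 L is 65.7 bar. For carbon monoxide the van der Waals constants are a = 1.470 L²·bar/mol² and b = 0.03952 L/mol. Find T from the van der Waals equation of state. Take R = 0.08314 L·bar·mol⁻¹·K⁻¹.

T = (P + a n²/V²)(V − nb)/(nR)
P + a n²/V² = 65.7 + (1.470)(2.81)²/(2.384)² = 67.742 bar
V − nb = 2.384 − (2.81)(0.03952) = 2.2729 L
T = (67.742)(2.2729)/((2.81)(0.08314)) = 659.1 K

T ≈ 659.1 K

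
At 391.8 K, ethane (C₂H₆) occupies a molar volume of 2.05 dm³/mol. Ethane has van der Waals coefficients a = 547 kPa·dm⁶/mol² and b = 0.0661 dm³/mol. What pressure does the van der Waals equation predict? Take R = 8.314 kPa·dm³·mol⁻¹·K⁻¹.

P = RT/(V_m − b) − a/V_m²
RT/(V_m − b) = (8.314)(391.8)/(2.05 − 0.0661) = 3257.4/1.9839 = 1641.9 kPa
a/V_m² = 547/(2.05)² = 130.16 kPa
P = 1641.9 − 130.16 = 1512 kPa

P ≈ 1512 kPa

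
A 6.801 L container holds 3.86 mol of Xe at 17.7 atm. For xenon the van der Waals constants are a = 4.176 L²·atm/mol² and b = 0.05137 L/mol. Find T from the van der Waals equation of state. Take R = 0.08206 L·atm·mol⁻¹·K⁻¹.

T ≈ 397.0 K

T = (P + a n²/V²)(V − nb)/(nR)
P + a n²/V² = 17.7 + (4.176)(3.86)²/(6.801)² = 19.045 atm
V − nb = 6.801 − (3.86)(0.05137) = 6.6027 L
T = (19.045)(6.6027)/((3.86)(0.08206)) = 397.0 K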